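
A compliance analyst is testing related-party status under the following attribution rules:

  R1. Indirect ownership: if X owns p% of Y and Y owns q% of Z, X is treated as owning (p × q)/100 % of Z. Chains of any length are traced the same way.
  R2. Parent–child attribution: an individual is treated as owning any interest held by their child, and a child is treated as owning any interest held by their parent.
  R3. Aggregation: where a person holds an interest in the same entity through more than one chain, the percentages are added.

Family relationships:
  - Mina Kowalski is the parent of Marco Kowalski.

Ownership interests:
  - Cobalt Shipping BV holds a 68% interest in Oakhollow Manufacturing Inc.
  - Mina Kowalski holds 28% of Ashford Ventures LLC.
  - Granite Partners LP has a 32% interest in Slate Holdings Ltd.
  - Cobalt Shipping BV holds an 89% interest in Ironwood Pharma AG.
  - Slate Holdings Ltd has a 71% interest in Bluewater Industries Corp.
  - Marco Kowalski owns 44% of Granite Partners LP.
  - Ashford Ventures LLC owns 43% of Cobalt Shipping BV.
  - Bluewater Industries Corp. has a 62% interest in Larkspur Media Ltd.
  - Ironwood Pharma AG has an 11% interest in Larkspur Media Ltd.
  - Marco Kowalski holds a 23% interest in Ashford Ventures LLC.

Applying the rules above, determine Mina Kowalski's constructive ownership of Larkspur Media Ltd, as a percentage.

8.344963%

By parent–child attribution (R2), Mina Kowalski is treated as also owning Marco Kowalski's interest in Ashford Ventures LLC, giving 28% + 23% = 51%.
By parent–child attribution (R2), Mina Kowalski is treated as owning Marco Kowalski's 44% interest in Granite Partners LP.
Chain via Ashford Ventures LLC → Cobalt Shipping BV → Ironwood Pharma AG (R1): 51% × 43% × 89% × 11% = 2.146947% of Larkspur Media Ltd.
Chain via Granite Partners LP → Slate Holdings Ltd → Bluewater Industries Corp. (R1): 44% × 32% × 71% × 62% = 6.198016% of Larkspur Media Ltd.
Aggregating (R3): 2.146947% + 6.198016% = 8.344963%.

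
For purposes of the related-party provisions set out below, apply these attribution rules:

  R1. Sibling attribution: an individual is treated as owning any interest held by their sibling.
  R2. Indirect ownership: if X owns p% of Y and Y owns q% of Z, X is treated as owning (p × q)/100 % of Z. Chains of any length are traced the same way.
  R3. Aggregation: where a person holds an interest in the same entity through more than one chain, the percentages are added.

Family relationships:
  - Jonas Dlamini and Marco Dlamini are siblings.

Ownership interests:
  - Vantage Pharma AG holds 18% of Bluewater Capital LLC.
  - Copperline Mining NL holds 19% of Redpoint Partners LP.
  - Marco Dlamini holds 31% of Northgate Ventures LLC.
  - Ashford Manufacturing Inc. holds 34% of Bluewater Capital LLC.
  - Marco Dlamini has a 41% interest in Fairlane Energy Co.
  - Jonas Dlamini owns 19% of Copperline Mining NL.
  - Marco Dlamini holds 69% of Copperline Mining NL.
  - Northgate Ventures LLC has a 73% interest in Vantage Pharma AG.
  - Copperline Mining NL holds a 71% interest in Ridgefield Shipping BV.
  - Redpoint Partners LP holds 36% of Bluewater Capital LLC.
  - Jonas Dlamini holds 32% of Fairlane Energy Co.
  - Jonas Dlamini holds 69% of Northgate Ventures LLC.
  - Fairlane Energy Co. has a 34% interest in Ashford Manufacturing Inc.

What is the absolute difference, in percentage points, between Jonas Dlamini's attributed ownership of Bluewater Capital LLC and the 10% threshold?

17.598

By sibling attribution (R1), Jonas Dlamini is treated as also owning Marco Dlamini's interest in Northgate Ventures LLC, giving 69% + 31% = 100%.
By sibling attribution (R1), Jonas Dlamini is treated as also owning Marco Dlamini's interest in Copperline Mining NL, giving 19% + 69% = 88%.
By sibling attribution (R1), Jonas Dlamini is treated as also owning Marco Dlamini's interest in Fairlane Energy Co, giving 32% + 41% = 73%.
Chain via Northgate Ventures LLC → Vantage Pharma AG (R2): 100% × 73% × 18% = 13.14% of Bluewater Capital LLC.
Chain via Copperline Mining NL → Redpoint Partners LP (R2): 88% × 19% × 36% = 6.0192% of Bluewater Capital LLC.
Chain via Fairlane Energy Co. → Ashford Manufacturing Inc. (R2): 73% × 34% × 34% = 8.4388% of Bluewater Capital LLC.
Aggregating (R3): 13.14% + 6.0192% + 8.4388% = 27.598%.
27.598% exceeds the 10% threshold by 17.598 percentage points.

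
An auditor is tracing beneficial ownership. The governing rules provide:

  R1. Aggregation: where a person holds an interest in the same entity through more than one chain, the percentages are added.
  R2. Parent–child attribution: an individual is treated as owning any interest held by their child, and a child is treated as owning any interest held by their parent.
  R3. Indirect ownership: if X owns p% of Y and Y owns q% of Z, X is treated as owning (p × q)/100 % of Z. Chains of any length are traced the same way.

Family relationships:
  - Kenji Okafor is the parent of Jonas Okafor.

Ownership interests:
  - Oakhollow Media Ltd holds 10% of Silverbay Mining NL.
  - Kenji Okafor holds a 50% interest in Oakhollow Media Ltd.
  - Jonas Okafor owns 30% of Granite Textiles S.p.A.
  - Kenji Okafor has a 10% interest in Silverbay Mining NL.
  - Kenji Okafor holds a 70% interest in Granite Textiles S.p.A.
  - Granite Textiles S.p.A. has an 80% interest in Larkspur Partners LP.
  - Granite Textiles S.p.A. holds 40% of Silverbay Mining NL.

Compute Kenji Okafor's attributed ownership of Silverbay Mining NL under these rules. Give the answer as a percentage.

55%

By parent–child attribution (R2), Kenji Okafor is treated as also owning Jonas Okafor's interest in Granite Textiles S.p.A, giving 70% + 30% = 100%.
Chain via Oakhollow Media Ltd (R3): 50% × 10% = 5% of Silverbay Mining NL.
Chain via Granite Textiles S.p.A. (R3): 100% × 40% = 40% of Silverbay Mining NL.
Direct interest in Silverbay Mining NL: 10%.
Aggregating (R1): 5% + 40% + 10% = 55%.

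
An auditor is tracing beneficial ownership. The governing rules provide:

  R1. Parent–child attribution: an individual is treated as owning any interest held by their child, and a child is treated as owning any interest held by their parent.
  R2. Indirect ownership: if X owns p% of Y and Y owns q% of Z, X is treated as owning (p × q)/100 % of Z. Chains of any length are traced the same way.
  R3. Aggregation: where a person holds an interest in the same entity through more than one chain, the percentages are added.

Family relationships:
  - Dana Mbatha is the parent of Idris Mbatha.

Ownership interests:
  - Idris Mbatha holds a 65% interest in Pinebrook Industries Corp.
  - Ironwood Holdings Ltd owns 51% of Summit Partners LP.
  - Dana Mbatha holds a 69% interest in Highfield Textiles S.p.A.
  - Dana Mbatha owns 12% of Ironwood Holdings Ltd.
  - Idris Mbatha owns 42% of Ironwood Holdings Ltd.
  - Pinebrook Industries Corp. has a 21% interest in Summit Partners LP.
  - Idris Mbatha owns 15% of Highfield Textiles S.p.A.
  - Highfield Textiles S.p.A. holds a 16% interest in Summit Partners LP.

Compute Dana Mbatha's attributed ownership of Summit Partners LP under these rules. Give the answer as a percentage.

By parent–child attribution (R1), Dana Mbatha is treated as also owning Idris Mbatha's interest in Highfield Textiles S.p.A, giving 69% + 15% = 84%.
By parent–child attribution (R1), Dana Mbatha is treated as also owning Idris Mbatha's interest in Ironwood Holdings Ltd, giving 12% + 42% = 54%.
By parent–child attribution (R1), Dana Mbatha is treated as owning Idris Mbatha's 65% interest in Pinebrook Industries Corp.
Chain via Highfield Textiles S.p.A. (R2): 84% × 16% = 13.44% of Summit Partners LP.
Chain via Ironwood Holdings Ltd (R2): 54% × 51% = 27.54% of Summit Partners LP.
Chain via Pinebrook Industries Corp. (R2): 65% × 21% = 13.65% of Summit Partners LP.
Aggregating (R3): 13.44% + 27.54% + 13.65% = 54.63%.

54.63%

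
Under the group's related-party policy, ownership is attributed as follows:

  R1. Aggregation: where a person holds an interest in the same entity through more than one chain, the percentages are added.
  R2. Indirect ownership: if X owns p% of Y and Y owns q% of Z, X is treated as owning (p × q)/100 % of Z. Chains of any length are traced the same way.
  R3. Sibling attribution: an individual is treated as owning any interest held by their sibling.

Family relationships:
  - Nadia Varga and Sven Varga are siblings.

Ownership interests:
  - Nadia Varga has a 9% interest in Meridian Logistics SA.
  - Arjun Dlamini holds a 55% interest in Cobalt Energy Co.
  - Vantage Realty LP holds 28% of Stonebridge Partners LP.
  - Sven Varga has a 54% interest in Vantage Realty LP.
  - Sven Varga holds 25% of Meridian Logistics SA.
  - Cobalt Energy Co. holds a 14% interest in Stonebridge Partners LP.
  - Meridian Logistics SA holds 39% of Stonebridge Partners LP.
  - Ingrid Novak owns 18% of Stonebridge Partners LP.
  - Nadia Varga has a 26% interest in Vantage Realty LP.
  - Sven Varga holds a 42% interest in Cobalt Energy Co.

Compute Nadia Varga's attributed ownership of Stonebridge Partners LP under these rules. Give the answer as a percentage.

41.54%

By sibling attribution (R3), Nadia Varga is treated as also owning Sven Varga's interest in Meridian Logistics SA, giving 9% + 25% = 34%.
By sibling attribution (R3), Nadia Varga is treated as also owning Sven Varga's interest in Vantage Realty LP, giving 26% + 54% = 80%.
By sibling attribution (R3), Nadia Varga is treated as owning Sven Varga's 42% interest in Cobalt Energy Co.
Chain via Meridian Logistics SA (R2): 34% × 39% = 13.26% of Stonebridge Partners LP.
Chain via Vantage Realty LP (R2): 80% × 28% = 22.4% of Stonebridge Partners LP.
Chain via Cobalt Energy Co. (R2): 42% × 14% = 5.88% of Stonebridge Partners LP.
Aggregating (R1): 13.26% + 22.4% + 5.88% = 41.54%.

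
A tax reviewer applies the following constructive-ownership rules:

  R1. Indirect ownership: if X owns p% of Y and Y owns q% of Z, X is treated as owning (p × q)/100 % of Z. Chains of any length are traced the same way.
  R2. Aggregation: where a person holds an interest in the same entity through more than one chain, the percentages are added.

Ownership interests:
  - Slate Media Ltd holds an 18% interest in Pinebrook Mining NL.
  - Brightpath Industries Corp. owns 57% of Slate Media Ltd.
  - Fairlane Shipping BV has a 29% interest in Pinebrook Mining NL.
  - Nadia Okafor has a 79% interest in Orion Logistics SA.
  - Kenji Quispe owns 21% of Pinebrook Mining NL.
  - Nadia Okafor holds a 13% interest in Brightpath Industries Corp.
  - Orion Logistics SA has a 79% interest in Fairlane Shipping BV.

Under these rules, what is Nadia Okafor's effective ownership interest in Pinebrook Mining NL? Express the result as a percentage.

19.4327%

Chain via Brightpath Industries Corp. → Slate Media Ltd (R1): 13% × 57% × 18% = 1.3338% of Pinebrook Mining NL.
Chain via Orion Logistics SA → Fairlane Shipping BV (R1): 79% × 79% × 29% = 18.0989% of Pinebrook Mining NL.
Aggregating (R2): 1.3338% + 18.0989% = 19.4327%.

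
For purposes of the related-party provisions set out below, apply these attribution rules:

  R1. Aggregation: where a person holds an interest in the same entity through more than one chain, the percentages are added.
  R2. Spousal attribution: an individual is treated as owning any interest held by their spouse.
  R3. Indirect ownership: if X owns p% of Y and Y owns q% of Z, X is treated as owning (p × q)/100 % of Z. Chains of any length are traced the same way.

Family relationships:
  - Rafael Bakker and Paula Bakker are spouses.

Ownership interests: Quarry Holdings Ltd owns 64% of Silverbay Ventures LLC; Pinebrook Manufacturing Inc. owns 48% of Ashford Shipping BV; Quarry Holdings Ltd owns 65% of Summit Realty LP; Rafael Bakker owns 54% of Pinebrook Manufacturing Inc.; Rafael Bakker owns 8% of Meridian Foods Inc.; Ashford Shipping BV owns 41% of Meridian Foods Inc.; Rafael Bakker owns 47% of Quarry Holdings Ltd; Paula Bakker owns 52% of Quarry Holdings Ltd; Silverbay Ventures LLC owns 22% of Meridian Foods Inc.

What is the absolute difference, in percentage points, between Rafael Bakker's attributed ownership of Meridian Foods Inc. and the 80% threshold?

47.4336

By spousal attribution (R2), Rafael Bakker is treated as also owning Paula Bakker's interest in Quarry Holdings Ltd, giving 47% + 52% = 99%.
Chain via Quarry Holdings Ltd → Silverbay Ventures LLC (R3): 99% × 64% × 22% = 13.9392% of Meridian Foods Inc.
Chain via Pinebrook Manufacturing Inc. → Ashford Shipping BV (R3): 54% × 48% × 41% = 10.6272% of Meridian Foods Inc.
Direct interest in Meridian Foods Inc: 8%.
Aggregating (R1): 13.9392% + 10.6272% + 8% = 32.5664%.
32.5664% falls short of the 80% threshold by 47.4336 percentage points.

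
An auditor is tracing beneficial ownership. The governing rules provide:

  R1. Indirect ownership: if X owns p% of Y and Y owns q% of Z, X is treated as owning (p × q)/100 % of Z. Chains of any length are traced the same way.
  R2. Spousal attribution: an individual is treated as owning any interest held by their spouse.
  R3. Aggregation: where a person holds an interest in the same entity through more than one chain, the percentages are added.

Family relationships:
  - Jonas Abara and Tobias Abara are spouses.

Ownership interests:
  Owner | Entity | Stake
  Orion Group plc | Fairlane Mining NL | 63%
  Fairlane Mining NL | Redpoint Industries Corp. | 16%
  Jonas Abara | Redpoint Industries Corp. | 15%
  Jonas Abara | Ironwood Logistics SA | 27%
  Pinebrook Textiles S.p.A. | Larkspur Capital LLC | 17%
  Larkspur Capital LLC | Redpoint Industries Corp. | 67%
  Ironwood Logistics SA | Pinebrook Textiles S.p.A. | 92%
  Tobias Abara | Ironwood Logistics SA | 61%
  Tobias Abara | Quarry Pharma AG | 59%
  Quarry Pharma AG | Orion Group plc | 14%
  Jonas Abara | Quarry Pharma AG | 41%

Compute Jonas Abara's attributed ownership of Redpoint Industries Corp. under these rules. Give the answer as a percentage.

By spousal attribution (R2), Jonas Abara is treated as also owning Tobias Abara's interest in Ironwood Logistics SA, giving 27% + 61% = 88%.
By spousal attribution (R2), Jonas Abara is treated as also owning Tobias Abara's interest in Quarry Pharma AG, giving 41% + 59% = 100%.
Chain via Ironwood Logistics SA → Pinebrook Textiles S.p.A. → Larkspur Capital LLC (R1): 88% × 92% × 17% × 67% = 9.221344% of Redpoint Industries Corp.
Chain via Quarry Pharma AG → Orion Group plc → Fairlane Mining NL (R1): 100% × 14% × 63% × 16% = 1.4112% of Redpoint Industries Corp.
Direct interest in Redpoint Industries Corp: 15%.
Aggregating (R3): 9.221344% + 1.4112% + 15% = 25.632544%.

25.632544%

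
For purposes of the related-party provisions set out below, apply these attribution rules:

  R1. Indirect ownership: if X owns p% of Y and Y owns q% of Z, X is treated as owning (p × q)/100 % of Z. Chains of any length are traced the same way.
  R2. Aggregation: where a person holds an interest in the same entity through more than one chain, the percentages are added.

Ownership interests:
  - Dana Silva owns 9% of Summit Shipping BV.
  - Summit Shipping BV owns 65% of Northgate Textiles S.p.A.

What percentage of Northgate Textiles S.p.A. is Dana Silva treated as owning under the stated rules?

5.85%

Chain via Summit Shipping BV (R1): 9% × 65% = 5.85% of Northgate Textiles S.p.A.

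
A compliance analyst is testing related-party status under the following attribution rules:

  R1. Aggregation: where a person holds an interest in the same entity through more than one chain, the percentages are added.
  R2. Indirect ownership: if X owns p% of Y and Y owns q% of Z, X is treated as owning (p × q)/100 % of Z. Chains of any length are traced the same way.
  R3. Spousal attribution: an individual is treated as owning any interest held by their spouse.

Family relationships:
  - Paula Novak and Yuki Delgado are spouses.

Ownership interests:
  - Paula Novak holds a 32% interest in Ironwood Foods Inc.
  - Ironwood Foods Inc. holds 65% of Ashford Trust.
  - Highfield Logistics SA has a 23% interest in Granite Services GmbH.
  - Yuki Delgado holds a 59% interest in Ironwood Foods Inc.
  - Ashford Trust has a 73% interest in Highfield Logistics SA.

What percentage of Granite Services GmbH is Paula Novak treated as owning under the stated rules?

By spousal attribution (R3), Paula Novak is treated as also owning Yuki Delgado's interest in Ironwood Foods Inc, giving 32% + 59% = 91%.
Chain via Ironwood Foods Inc. → Ashford Trust → Highfield Logistics SA (R2): 91% × 65% × 73% × 23% = 9.931285% of Granite Services GmbH.

9.931285%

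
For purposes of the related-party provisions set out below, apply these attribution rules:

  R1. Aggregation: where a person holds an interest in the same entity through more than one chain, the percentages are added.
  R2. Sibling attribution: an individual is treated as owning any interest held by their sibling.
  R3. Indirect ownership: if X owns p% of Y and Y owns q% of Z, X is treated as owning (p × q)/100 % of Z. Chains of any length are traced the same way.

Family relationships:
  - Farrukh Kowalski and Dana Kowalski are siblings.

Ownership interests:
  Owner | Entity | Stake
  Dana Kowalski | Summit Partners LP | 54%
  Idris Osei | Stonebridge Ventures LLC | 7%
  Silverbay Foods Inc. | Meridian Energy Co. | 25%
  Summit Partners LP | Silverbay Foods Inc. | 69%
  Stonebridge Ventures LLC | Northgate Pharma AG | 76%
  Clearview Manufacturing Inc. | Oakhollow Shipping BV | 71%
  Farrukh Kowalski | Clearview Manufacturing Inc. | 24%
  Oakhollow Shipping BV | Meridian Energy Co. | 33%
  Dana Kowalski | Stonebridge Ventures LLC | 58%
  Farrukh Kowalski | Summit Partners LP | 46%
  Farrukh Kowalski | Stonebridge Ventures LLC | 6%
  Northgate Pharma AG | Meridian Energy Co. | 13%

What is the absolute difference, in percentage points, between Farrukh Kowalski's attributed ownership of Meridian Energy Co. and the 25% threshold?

4.1964

By sibling attribution (R2), Farrukh Kowalski is treated as also owning Dana Kowalski's interest in Stonebridge Ventures LLC, giving 6% + 58% = 64%.
By sibling attribution (R2), Farrukh Kowalski is treated as also owning Dana Kowalski's interest in Summit Partners LP, giving 46% + 54% = 100%.
Chain via Stonebridge Ventures LLC → Northgate Pharma AG (R3): 64% × 76% × 13% = 6.3232% of Meridian Energy Co.
Chain via Summit Partners LP → Silverbay Foods Inc. (R3): 100% × 69% × 25% = 17.25% of Meridian Energy Co.
Chain via Clearview Manufacturing Inc. → Oakhollow Shipping BV (R3): 24% × 71% × 33% = 5.6232% of Meridian Energy Co.
Aggregating (R1): 6.3232% + 17.25% + 5.6232% = 29.1964%.
29.1964% exceeds the 25% threshold by 4.1964 percentage points.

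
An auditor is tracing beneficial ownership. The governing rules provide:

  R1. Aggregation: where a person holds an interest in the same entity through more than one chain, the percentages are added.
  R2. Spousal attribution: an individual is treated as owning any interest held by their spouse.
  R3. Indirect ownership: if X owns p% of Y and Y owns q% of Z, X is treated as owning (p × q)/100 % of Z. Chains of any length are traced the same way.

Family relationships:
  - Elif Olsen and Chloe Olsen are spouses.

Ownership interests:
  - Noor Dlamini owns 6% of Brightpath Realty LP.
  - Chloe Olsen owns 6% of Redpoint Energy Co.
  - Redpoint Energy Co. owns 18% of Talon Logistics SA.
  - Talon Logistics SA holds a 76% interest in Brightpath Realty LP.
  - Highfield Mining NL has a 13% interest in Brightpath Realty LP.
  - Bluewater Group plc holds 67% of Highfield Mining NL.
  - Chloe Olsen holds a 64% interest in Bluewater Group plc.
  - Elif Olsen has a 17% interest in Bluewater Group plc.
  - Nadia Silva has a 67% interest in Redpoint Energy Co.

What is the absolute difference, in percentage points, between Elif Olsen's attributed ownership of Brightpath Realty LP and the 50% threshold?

42.1241

By spousal attribution (R2), Elif Olsen is treated as also owning Chloe Olsen's interest in Bluewater Group plc, giving 17% + 64% = 81%.
By spousal attribution (R2), Elif Olsen is treated as owning Chloe Olsen's 6% interest in Redpoint Energy Co.
Chain via Bluewater Group plc → Highfield Mining NL (R3): 81% × 67% × 13% = 7.0551% of Brightpath Realty LP.
Chain via Redpoint Energy Co. → Talon Logistics SA (R3): 6% × 18% × 76% = 0.8208% of Brightpath Realty LP.
Aggregating (R1): 7.0551% + 0.8208% = 7.8759%.
7.8759% falls short of the 50% threshold by 42.1241 percentage points.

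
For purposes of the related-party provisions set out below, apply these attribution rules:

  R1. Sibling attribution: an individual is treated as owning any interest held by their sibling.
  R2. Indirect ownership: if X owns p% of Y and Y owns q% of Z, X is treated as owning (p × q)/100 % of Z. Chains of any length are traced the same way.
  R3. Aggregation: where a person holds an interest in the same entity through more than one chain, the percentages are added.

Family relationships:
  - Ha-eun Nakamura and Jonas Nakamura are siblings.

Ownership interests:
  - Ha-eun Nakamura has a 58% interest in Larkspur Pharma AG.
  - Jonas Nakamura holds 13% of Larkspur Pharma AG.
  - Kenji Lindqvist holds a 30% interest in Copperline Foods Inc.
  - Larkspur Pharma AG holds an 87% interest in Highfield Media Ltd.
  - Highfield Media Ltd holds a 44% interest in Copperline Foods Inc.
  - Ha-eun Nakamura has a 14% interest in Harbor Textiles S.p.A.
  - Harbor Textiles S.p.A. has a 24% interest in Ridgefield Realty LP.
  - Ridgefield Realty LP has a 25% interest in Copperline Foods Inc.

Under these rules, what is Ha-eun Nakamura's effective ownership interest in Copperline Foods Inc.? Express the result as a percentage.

28.0188%

By sibling attribution (R1), Ha-eun Nakamura is treated as also owning Jonas Nakamura's interest in Larkspur Pharma AG, giving 58% + 13% = 71%.
Chain via Larkspur Pharma AG → Highfield Media Ltd (R2): 71% × 87% × 44% = 27.1788% of Copperline Foods Inc.
Chain via Harbor Textiles S.p.A. → Ridgefield Realty LP (R2): 14% × 24% × 25% = 0.84% of Copperline Foods Inc.
Aggregating (R3): 27.1788% + 0.84% = 28.0188%.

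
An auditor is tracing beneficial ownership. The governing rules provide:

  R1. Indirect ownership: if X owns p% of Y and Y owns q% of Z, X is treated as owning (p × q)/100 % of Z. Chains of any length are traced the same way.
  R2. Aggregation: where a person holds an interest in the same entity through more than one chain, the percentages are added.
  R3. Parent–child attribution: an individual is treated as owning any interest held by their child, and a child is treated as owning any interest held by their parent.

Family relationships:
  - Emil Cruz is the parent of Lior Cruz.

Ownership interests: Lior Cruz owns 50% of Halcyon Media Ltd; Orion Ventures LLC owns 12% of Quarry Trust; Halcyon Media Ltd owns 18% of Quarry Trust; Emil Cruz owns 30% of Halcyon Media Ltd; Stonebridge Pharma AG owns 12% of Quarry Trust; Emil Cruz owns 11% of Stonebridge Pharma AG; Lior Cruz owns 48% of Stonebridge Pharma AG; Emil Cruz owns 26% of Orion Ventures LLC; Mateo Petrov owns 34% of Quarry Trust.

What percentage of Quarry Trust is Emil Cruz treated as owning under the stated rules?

24.6%

By parent–child attribution (R3), Emil Cruz is treated as also owning Lior Cruz's interest in Stonebridge Pharma AG, giving 11% + 48% = 59%.
By parent–child attribution (R3), Emil Cruz is treated as also owning Lior Cruz's interest in Halcyon Media Ltd, giving 30% + 50% = 80%.
Chain via Stonebridge Pharma AG (R1): 59% × 12% = 7.08% of Quarry Trust.
Chain via Halcyon Media Ltd (R1): 80% × 18% = 14.4% of Quarry Trust.
Chain via Orion Ventures LLC (R1): 26% × 12% = 3.12% of Quarry Trust.
Aggregating (R2): 7.08% + 14.4% + 3.12% = 24.6%.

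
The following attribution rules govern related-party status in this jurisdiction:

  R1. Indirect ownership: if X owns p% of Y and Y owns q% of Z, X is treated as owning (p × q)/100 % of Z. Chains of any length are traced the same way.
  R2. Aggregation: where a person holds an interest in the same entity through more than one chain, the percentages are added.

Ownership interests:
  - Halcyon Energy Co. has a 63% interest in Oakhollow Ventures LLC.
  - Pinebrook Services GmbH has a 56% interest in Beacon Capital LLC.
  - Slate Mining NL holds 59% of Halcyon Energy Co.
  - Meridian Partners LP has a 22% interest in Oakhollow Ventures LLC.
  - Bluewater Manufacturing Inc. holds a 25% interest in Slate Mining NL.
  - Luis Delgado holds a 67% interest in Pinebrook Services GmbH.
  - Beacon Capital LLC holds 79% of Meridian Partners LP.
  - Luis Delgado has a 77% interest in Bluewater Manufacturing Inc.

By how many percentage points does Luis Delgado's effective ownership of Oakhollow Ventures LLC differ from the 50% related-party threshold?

36.323799

Chain via Pinebrook Services GmbH → Beacon Capital LLC → Meridian Partners LP (R1): 67% × 56% × 79% × 22% = 6.520976% of Oakhollow Ventures LLC.
Chain via Bluewater Manufacturing Inc. → Slate Mining NL → Halcyon Energy Co. (R1): 77% × 25% × 59% × 63% = 7.155225% of Oakhollow Ventures LLC.
Aggregating (R2): 6.520976% + 7.155225% = 13.676201%.
13.676201% falls short of the 50% threshold by 36.323799 percentage points.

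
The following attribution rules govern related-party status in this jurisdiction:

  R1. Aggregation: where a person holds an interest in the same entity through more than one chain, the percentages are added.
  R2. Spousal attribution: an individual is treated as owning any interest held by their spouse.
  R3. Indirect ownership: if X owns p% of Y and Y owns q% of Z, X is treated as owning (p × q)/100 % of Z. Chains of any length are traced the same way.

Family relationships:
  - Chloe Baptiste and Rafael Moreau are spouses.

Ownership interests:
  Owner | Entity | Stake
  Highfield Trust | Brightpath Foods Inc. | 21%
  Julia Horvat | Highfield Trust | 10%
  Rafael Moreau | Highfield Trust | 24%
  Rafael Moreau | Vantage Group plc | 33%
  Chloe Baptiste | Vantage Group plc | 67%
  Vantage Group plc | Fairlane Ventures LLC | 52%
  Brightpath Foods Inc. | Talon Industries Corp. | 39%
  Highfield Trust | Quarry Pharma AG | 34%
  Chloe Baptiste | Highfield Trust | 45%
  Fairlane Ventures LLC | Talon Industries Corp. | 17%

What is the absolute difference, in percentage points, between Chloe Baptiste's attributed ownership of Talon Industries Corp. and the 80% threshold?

65.5089

By spousal attribution (R2), Chloe Baptiste is treated as also owning Rafael Moreau's interest in Vantage Group plc, giving 67% + 33% = 100%.
By spousal attribution (R2), Chloe Baptiste is treated as also owning Rafael Moreau's interest in Highfield Trust, giving 45% + 24% = 69%.
Chain via Vantage Group plc → Fairlane Ventures LLC (R3): 100% × 52% × 17% = 8.84% of Talon Industries Corp.
Chain via Highfield Trust → Brightpath Foods Inc. (R3): 69% × 21% × 39% = 5.6511% of Talon Industries Corp.
Aggregating (R1): 8.84% + 5.6511% = 14.4911%.
14.4911% falls short of the 80% threshold by 65.5089 percentage points.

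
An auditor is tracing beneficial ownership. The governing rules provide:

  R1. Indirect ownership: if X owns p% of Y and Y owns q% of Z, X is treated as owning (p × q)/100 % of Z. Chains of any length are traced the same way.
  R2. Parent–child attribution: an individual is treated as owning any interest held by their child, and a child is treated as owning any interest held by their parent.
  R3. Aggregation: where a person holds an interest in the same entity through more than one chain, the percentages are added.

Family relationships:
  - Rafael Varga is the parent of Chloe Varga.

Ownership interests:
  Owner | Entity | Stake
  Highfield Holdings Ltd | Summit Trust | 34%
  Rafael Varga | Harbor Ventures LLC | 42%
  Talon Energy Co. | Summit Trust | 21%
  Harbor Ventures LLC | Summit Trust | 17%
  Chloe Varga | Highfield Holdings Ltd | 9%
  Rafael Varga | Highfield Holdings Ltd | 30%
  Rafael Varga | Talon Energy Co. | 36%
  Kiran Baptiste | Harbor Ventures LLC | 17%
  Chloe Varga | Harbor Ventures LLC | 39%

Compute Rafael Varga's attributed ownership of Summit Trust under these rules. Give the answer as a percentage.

By parent–child attribution (R2), Rafael Varga is treated as also owning Chloe Varga's interest in Harbor Ventures LLC, giving 42% + 39% = 81%.
By parent–child attribution (R2), Rafael Varga is treated as also owning Chloe Varga's interest in Highfield Holdings Ltd, giving 30% + 9% = 39%.
Chain via Harbor Ventures LLC (R1): 81% × 17% = 13.77% of Summit Trust.
Chain via Talon Energy Co. (R1): 36% × 21% = 7.56% of Summit Trust.
Chain via Highfield Holdings Ltd (R1): 39% × 34% = 13.26% of Summit Trust.
Aggregating (R3): 13.77% + 7.56% + 13.26% = 34.59%.

34.59%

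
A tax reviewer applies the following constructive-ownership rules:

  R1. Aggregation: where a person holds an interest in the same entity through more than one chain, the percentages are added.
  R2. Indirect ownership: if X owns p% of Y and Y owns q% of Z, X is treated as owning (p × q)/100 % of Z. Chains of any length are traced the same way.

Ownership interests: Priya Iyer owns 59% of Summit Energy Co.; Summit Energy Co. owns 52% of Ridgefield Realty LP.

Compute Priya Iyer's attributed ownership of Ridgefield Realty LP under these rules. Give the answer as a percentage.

Chain via Summit Energy Co. (R2): 59% × 52% = 30.68% of Ridgefield Realty LP.

30.68%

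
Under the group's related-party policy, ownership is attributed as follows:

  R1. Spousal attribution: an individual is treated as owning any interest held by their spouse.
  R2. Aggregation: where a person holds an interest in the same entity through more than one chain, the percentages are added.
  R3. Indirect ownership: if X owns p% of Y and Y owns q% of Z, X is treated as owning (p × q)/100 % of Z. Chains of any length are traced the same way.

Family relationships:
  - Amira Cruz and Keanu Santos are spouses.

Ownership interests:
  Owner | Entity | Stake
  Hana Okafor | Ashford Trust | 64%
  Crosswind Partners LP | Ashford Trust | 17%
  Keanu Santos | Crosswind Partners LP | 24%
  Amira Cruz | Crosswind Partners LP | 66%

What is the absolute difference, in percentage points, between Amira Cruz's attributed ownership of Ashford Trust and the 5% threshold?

By spousal attribution (R1), Amira Cruz is treated as also owning Keanu Santos's interest in Crosswind Partners LP, giving 66% + 24% = 90%.
Chain via Crosswind Partners LP (R3): 90% × 17% = 15.3% of Ashford Trust.
15.3% exceeds the 5% threshold by 10.3 percentage points.

10.3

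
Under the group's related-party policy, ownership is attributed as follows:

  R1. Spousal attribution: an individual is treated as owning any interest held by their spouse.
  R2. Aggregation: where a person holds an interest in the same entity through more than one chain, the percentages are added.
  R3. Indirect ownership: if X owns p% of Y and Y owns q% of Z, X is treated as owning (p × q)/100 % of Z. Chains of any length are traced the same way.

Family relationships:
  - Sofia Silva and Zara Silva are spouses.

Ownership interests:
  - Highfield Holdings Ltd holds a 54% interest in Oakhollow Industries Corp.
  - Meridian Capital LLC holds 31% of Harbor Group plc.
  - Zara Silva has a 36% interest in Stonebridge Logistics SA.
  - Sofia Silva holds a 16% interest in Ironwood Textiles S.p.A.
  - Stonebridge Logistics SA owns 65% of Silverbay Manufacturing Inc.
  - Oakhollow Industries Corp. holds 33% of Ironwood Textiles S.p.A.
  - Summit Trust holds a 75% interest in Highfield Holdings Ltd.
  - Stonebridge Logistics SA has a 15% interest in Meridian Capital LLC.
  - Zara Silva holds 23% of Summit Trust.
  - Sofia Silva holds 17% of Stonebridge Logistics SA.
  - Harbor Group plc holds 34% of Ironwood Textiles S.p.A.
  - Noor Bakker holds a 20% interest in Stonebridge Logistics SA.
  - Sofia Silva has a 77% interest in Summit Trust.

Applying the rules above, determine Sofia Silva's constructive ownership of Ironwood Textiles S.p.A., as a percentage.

By spousal attribution (R1), Sofia Silva is treated as also owning Zara Silva's interest in Summit Trust, giving 77% + 23% = 100%.
By spousal attribution (R1), Sofia Silva is treated as also owning Zara Silva's interest in Stonebridge Logistics SA, giving 17% + 36% = 53%.
Chain via Summit Trust → Highfield Holdings Ltd → Oakhollow Industries Corp. (R3): 100% × 75% × 54% × 33% = 13.365% of Ironwood Textiles S.p.A.
Chain via Stonebridge Logistics SA → Meridian Capital LLC → Harbor Group plc (R3): 53% × 15% × 31% × 34% = 0.83793% of Ironwood Textiles S.p.A.
Direct interest in Ironwood Textiles S.p.A: 16%.
Aggregating (R2): 13.365% + 0.83793% + 16% = 30.20293%.

30.20293%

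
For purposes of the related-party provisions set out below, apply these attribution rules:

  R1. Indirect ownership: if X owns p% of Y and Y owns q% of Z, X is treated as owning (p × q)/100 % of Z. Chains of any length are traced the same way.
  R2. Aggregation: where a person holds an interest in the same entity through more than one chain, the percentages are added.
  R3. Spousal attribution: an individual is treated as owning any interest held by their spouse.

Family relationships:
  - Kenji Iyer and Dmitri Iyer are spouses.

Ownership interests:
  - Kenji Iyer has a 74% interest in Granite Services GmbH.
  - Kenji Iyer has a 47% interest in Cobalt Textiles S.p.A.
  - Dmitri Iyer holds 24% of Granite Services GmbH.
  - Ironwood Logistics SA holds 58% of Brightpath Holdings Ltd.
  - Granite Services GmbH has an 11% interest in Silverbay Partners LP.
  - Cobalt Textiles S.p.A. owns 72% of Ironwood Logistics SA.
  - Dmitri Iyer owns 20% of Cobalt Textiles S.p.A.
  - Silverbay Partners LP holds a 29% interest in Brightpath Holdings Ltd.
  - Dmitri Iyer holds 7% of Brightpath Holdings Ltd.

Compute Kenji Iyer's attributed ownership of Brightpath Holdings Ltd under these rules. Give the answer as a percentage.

38.1054%

By spousal attribution (R3), Kenji Iyer is treated as also owning Dmitri Iyer's interest in Granite Services GmbH, giving 74% + 24% = 98%.
By spousal attribution (R3), Kenji Iyer is treated as also owning Dmitri Iyer's interest in Cobalt Textiles S.p.A, giving 47% + 20% = 67%.
By spousal attribution (R3), Kenji Iyer is treated as owning Dmitri Iyer's 7% interest in Brightpath Holdings Ltd.
Chain via Granite Services GmbH → Silverbay Partners LP (R1): 98% × 11% × 29% = 3.1262% of Brightpath Holdings Ltd.
Chain via Cobalt Textiles S.p.A. → Ironwood Logistics SA (R1): 67% × 72% × 58% = 27.9792% of Brightpath Holdings Ltd.
Direct interest in Brightpath Holdings Ltd: 7%.
Aggregating (R2): 3.1262% + 27.9792% + 7% = 38.1054%.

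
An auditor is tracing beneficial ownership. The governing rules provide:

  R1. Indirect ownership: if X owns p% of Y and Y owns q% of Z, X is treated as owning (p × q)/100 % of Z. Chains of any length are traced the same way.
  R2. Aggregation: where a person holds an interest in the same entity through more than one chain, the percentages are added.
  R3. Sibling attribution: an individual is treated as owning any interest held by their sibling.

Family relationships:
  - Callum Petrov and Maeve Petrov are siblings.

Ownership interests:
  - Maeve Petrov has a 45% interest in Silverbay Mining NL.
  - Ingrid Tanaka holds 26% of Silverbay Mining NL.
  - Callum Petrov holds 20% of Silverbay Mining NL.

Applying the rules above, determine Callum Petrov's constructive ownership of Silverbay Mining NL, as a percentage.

By sibling attribution (R3), Callum Petrov is treated as also owning Maeve Petrov's interest in Silverbay Mining NL, giving 20% + 45% = 65%.
Direct interest in Silverbay Mining NL: 65%.

65%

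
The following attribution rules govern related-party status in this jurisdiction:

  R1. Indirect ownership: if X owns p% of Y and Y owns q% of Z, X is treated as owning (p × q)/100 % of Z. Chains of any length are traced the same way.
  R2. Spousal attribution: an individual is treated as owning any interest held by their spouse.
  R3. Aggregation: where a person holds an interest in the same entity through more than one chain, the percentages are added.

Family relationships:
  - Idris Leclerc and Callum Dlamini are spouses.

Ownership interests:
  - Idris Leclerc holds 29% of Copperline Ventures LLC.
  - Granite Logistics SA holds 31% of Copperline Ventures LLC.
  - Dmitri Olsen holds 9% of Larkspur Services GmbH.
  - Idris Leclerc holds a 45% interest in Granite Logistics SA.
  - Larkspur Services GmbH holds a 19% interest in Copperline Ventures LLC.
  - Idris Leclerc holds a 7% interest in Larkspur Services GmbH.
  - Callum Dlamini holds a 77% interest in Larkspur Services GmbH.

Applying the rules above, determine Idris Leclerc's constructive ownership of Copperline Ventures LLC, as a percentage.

By spousal attribution (R2), Idris Leclerc is treated as also owning Callum Dlamini's interest in Larkspur Services GmbH, giving 7% + 77% = 84%.
Chain via Larkspur Services GmbH (R1): 84% × 19% = 15.96% of Copperline Ventures LLC.
Chain via Granite Logistics SA (R1): 45% × 31% = 13.95% of Copperline Ventures LLC.
Direct interest in Copperline Ventures LLC: 29%.
Aggregating (R3): 15.96% + 13.95% + 29% = 58.91%.

58.91%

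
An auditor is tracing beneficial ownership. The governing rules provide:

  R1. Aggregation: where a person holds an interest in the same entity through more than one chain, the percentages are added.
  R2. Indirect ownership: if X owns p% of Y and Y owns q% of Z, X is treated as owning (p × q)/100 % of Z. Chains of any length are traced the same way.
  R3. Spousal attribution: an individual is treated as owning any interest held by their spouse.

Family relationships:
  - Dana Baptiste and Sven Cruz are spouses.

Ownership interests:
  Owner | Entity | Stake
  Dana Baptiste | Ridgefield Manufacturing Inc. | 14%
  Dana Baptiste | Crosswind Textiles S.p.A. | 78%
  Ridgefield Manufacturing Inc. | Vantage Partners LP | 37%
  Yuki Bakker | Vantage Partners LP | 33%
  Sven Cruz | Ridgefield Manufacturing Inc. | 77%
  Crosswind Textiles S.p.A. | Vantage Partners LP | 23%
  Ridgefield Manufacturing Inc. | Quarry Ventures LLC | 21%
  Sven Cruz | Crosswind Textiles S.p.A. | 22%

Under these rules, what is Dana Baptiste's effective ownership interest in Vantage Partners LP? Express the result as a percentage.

56.67%

By spousal attribution (R3), Dana Baptiste is treated as also owning Sven Cruz's interest in Crosswind Textiles S.p.A, giving 78% + 22% = 100%.
By spousal attribution (R3), Dana Baptiste is treated as also owning Sven Cruz's interest in Ridgefield Manufacturing Inc, giving 14% + 77% = 91%.
Chain via Crosswind Textiles S.p.A. (R2): 100% × 23% = 23% of Vantage Partners LP.
Chain via Ridgefield Manufacturing Inc. (R2): 91% × 37% = 33.67% of Vantage Partners LP.
Aggregating (R1): 23% + 33.67% = 56.67%.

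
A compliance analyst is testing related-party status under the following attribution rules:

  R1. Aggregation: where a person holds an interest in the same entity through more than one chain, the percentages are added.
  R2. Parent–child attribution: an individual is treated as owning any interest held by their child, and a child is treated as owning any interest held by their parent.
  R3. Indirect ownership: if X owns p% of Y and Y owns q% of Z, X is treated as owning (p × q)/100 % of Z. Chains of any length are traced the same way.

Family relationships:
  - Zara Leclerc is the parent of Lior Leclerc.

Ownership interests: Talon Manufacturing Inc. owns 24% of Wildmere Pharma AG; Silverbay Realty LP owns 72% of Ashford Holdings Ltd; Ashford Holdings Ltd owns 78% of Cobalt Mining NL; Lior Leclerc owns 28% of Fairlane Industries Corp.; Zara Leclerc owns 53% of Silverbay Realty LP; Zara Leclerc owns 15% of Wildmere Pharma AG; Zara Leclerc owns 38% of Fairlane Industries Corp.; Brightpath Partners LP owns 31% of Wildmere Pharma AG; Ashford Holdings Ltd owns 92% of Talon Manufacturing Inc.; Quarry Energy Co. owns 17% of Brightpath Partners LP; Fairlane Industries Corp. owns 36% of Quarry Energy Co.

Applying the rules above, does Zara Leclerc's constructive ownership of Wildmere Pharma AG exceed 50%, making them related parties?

No

By parent–child attribution (R2), Zara Leclerc is treated as also owning Lior Leclerc's interest in Fairlane Industries Corp, giving 38% + 28% = 66%.
Chain via Fairlane Industries Corp. → Quarry Energy Co. → Brightpath Partners LP (R3): 66% × 36% × 17% × 31% = 1.252152% of Wildmere Pharma AG.
Chain via Silverbay Realty LP → Ashford Holdings Ltd → Talon Manufacturing Inc. (R3): 53% × 72% × 92% × 24% = 8.425728% of Wildmere Pharma AG.
Direct interest in Wildmere Pharma AG: 15%.
Aggregating (R1): 1.252152% + 8.425728% + 15% = 24.67788%.
24.67788% does not exceed the 50% threshold, so Zara is not a related party to Wildmere Pharma AG.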